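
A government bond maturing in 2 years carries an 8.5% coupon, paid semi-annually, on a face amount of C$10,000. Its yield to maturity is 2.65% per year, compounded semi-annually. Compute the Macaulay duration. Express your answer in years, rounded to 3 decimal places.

1.888 years

Periodic yield y = 0.01325. Discount each cash flow and weight by its period:
  t   CF        PV=CF/(1+0.01325)^t    t·PV
  1       425.00       419.4424       419.4424
  2       425.00       413.9575       827.9149
  3       425.00       408.5442     1,225.6327
  4    10,425.00     9,890.3034    39,561.2136
  Σ                 11,132.2475    42,034.2036
Price P = Σ PV = 11,132.2475.
Macaulay duration = Σ(t·PV) / P = 42,034.2036 / 11,132.2475 = 3.77590 half-year periods.
In years: 3.77590 / 2 = 1.88795 years.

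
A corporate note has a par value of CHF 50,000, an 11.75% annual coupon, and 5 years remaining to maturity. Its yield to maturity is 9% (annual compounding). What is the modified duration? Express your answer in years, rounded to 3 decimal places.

Periodic yield y = 0.09. First find Macaulay duration:
  t   CF        PV=CF/(1+0.09)^t    t·PV
  1     5,875.00     5,389.9083     5,389.9083
  2     5,875.00     4,944.8700     9,889.7399
  3     5,875.00     4,536.5779    13,609.7338
  4     5,875.00     4,161.9981    16,647.9925
  5    55,875.00    36,314.9162   181,574.5810
  Σ                 55,348.2705   227,111.9555
P = 55,348.2705; Macaulay duration = 227,111.9555 / 55,348.2705 = 4.10333 years.
Modified duration = D_Mac / (1 + y) = 4.10333 / 1.09 = 3.76452 years.

3.765 years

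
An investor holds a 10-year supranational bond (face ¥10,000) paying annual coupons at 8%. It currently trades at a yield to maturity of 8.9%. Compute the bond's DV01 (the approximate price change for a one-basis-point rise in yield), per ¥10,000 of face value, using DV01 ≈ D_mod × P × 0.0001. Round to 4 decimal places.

Periodic yield y = 0.089.
  t   CF        PV=CF/(1+0.089)^t    t·PV
  1       800.00       734.6189       734.6189
  2       800.00       674.5812     1,349.1624
  3       800.00       619.4501     1,858.3504
  4       800.00       568.8247     2,275.2989
  5       800.00       522.3368     2,611.6838
  6       800.00       479.6481     2,877.8885
  7       800.00       440.4482     3,083.1373
  8       800.00       404.4520     3,235.6157
  9       800.00       371.3976     3,342.5782
  10   10,800.00     4,604.1022    46,041.0223
  Σ                  9,419.8598    67,409.3564
P = 9,419.8598; D_Mac = 7.15609 yrs; D_mod = 6.57125 yrs.
DV01 ≈ 6.57125 × 9,419.8598 × 0.0001 = 6.190024.

¥6.1900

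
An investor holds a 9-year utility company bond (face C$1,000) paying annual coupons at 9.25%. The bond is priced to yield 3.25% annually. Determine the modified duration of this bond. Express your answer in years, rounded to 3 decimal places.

6.730 years

Periodic yield y = 0.0325. First find Macaulay duration:
  t   CF        PV=CF/(1+0.0325)^t    t·PV
  1        92.50        89.5884        89.5884
  2        92.50        86.7684       173.5368
  3        92.50        84.0372       252.1116
  4        92.50        81.3920       325.5678
  5        92.50        78.8300       394.1499
  6        92.50        76.3487       458.0919
  7        92.50        73.9454       517.6180
  8        92.50        71.6178       572.9428
  9     1,092.50       819.2395     7,373.1558
  Σ                  1,461.7674    10,156.7630
P = 1,461.7674; Macaulay duration = 10,156.7630 / 1,461.7674 = 6.94828 years.
Modified duration = D_Mac / (1 + y) = 6.94828 / 1.0325 = 6.72957 years.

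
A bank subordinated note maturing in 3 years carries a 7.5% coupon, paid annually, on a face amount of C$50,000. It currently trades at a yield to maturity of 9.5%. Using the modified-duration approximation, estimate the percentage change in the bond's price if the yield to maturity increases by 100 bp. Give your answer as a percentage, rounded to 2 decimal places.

Periodic yield y = 0.095. Modified duration first:
  t   CF        PV=CF/(1+0.095)^t    t·PV
  1     3,750.00     3,424.6575     3,424.6575
  2     3,750.00     3,127.5411     6,255.0823
  3    53,750.00    40,938.8945   122,816.6835
  Σ                 47,491.0932   132,496.4233
P = 47,491.0932; D_Mac = 2.78992 yrs; D_mod = 2.78992/(1+0.095) = 2.54787 yrs.
ΔP/P ≈ -D_mod · Δy = -2.54787 × (+0.01) = -0.025479 = -2.5479%.

-2.55%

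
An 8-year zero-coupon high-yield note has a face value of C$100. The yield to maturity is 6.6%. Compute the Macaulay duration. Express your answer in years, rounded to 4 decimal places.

A zero-coupon bond has a single cash flow at maturity, so its Macaulay duration equals its maturity: 8 years.

8.0000 years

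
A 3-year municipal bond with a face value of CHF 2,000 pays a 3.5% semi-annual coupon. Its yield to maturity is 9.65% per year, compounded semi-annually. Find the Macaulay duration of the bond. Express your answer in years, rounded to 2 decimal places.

2.86 years

Periodic yield y = 0.04825. Discount each cash flow and weight by its period:
  t   CF        PV=CF/(1+0.04825)^t    t·PV
  1        35.00        33.3890        33.3890
  2        35.00        31.8521        63.7042
  3        35.00        30.3860        91.1580
  4        35.00        28.9874       115.9494
  5        35.00        27.6531       138.2655
  6     2,035.00     1,533.8228     9,202.9368
  Σ                  1,686.0903     9,645.4028
Price P = Σ PV = 1,686.0903.
Macaulay duration = Σ(t·PV) / P = 9,645.4028 / 1,686.0903 = 5.72057 half-year periods.
In years: 5.72057 / 2 = 2.86029 years.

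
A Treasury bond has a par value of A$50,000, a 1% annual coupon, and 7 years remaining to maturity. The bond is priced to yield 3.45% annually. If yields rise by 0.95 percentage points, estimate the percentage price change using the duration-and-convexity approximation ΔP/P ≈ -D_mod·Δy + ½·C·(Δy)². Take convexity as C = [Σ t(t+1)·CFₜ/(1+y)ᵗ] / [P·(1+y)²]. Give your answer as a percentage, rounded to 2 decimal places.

With y = 0.0345:
  t   CF        PV=CF/(1+0.0345)^t    t·PV        t(t+1)·PV
  1       500.00       483.3253       483.3253         966.6506
  2       500.00       467.2066       934.4133       2,803.2399
  3       500.00       451.6256     1,354.8767       5,419.5068
  4       500.00       436.5641     1,746.2564       8,731.2821
  5       500.00       422.0049     2,110.0247      12,660.1480
  6       500.00       407.9313     2,447.5878      17,133.1148
  7    50,500.00    39,827.0293   278,789.2048   2,230,313.6384
  Σ                 42,495.6871   287,865.6890   2,278,027.5806
P = 42,495.6871; D_Mac = 6.77400 yrs; D_mod = 6.54809 yrs; C = 50.09024.
Duration effect: -6.54809 × (+0.0095) = -0.062207
Convexity effect: 0.5 × 50.09024 × (0.0095)² = +0.0022603
ΔP/P ≈ -0.062207 + 0.0022603 = -0.059947 = -5.9947%.

-5.99%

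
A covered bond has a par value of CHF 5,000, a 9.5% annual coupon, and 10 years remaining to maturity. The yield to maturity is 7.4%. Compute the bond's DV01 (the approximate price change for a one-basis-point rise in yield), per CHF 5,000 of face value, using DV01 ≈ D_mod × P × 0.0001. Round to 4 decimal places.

Periodic yield y = 0.074.
  t   CF        PV=CF/(1+0.074)^t    t·PV
  1       475.00       442.2719       442.2719
  2       475.00       411.7988       823.5975
  3       475.00       383.4253     1,150.2759
  4       475.00       357.0068     1,428.0272
  5       475.00       332.4086     1,662.0428
  6       475.00       309.5052     1,857.0311
  7       475.00       288.1799     2,017.2591
  8       475.00       268.3239     2,146.5912
  9       475.00       249.8360     2,248.5243
  10    5,475.00     2,681.2747    26,812.7470
  Σ                  5,724.0310    40,588.3680
P = 5,724.0310; D_Mac = 7.09087 yrs; D_mod = 6.60230 yrs.
DV01 ≈ 6.60230 × 5,724.0310 × 0.0001 = 3.779178.

CHF 3.7792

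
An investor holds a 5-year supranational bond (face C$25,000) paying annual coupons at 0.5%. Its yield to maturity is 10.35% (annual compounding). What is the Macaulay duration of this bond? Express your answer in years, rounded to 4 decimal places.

4.9345 years

Periodic yield y = 0.1035. Discount each cash flow and weight by its year:
  t   CF        PV=CF/(1+0.1035)^t    t·PV
  1       125.00       113.2759       113.2759
  2       125.00       102.6515       205.3030
  3       125.00        93.0236       279.0707
  4       125.00        84.2987       337.1946
  5    25,125.00    15,354.8077    76,774.0387
  Σ                 15,748.0574    77,708.8830
Price P = Σ PV = 15,748.0574.
Macaulay duration = Σ(t·PV) / P = 77,708.8830 / 15,748.0574 = 4.93451 years.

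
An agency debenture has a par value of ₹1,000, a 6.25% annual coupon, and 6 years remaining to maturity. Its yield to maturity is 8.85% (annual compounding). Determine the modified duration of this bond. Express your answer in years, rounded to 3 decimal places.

Periodic yield y = 0.0885. First find Macaulay duration:
  t   CF        PV=CF/(1+0.0885)^t    t·PV
  1        62.50        57.4185        57.4185
  2        62.50        52.7501       105.5002
  3        62.50        48.4613       145.3838
  4        62.50        44.5211       178.0846
  5        62.50        40.9014       204.5068
  6     1,062.50       638.7903     3,832.7420
  Σ                    882.8427     4,523.6359
P = 882.8427; Macaulay duration = 4,523.6359 / 882.8427 = 5.12394 years.
Modified duration = D_Mac / (1 + y) = 5.12394 / 1.0885 = 4.70734 years.

4.707 years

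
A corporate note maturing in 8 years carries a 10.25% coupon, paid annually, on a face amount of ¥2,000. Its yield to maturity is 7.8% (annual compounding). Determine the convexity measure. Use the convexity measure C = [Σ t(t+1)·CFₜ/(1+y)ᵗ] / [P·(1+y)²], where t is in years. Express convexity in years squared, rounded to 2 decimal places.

41.44

With y = 0.078:
  t   CF        PV=CF/(1+0.078)^t    t·PV        t(t+1)·PV
  1       205.00       190.1670       190.1670         380.3340
  2       205.00       176.4072       352.8144       1,058.4433
  3       205.00       163.6431       490.9292       1,963.7167
  4       205.00       151.8025       607.2099       3,036.0493
  5       205.00       140.8186       704.0931       4,224.5583
  6       205.00       130.6295       783.7771       5,486.4394
  7       205.00       121.1777       848.2436       6,785.9485
  8     2,205.00     1,209.0897     9,672.7173      87,054.4555
  Σ                  2,283.7351    13,649.9514     109,989.9449
P = 2,283.7351.
Convexity = Σ t(t+1)·PV / [P·(1+y)²] = 109,989.9449 / (2,283.7351 × 1.162084) = 41.44477.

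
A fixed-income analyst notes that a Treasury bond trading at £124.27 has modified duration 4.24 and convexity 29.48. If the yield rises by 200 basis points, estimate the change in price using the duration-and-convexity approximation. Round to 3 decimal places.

Duration effect: -D_mod·Δy = -4.24 × (+0.02) = -0.084800
Convexity effect: ½·C·(Δy)² = 0.5 × 29.48 × (0.02)² = +0.0058960
ΔP/P ≈ -0.084800 + 0.0058960 = -0.078904
ΔP ≈ 124.27 × (-0.078904) = -9.80540008.

-£9.805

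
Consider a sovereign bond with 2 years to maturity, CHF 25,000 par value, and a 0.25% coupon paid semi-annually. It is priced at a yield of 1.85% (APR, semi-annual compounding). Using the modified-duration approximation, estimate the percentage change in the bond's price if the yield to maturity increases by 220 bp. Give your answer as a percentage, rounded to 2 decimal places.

Periodic yield y = 0.00925. Modified duration first:
  t   CF        PV=CF/(1+0.00925)^t    t·PV
  1        31.25        30.9636        30.9636
  2        31.25        30.6798        61.3596
  3        31.25        30.3986        91.1958
  4    25,031.25    24,126.1212    96,504.4848
  Σ                 24,218.1632    96,688.0039
P = 24,218.1632; D_Mac = 3.99238 half-year periods = 1.99619 yrs; D_mod = 1.99619/(1+0.00925) = 1.97789 yrs.
ΔP/P ≈ -D_mod · Δy = -1.97789 × (+0.022) = -0.043514 = -4.3514%.

-4.35%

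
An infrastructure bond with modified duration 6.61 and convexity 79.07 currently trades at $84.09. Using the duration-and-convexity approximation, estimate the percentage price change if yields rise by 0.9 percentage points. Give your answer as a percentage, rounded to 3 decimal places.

Duration effect: -D_mod·Δy = -6.61 × (+0.009) = -0.059490
Convexity effect: ½·C·(Δy)² = 0.5 × 79.07 × (0.009)² = +0.003202335
ΔP/P ≈ -0.059490 + 0.003202335 = -0.056287665
= -5.6287665%.

-5.629%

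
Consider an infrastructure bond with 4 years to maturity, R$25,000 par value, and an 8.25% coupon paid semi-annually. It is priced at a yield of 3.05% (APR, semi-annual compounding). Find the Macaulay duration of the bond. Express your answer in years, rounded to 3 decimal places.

3.538 years

Periodic yield y = 0.01525. Discount each cash flow and weight by its period:
  t   CF        PV=CF/(1+0.01525)^t    t·PV
  1     1,031.25     1,015.7597     1,015.7597
  2     1,031.25     1,000.5020     2,001.0040
  3     1,031.25       985.4735     2,956.4206
  4     1,031.25       970.6708     3,882.6832
  5     1,031.25       956.0904     4,780.4521
  6     1,031.25       941.7291     5,650.3744
  7     1,031.25       927.5834     6,493.0839
  8    26,031.25    23,062.7472   184,501.9773
  Σ                 29,860.5561   211,281.7552
Price P = Σ PV = 29,860.5561.
Macaulay duration = Σ(t·PV) / P = 211,281.7552 / 29,860.5561 = 7.07561 half-year periods.
In years: 7.07561 / 2 = 3.53781 years.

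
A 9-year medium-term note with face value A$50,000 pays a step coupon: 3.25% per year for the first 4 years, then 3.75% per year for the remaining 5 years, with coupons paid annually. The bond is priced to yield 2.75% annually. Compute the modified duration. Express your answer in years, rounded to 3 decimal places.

7.737 years

Periodic yield y = 0.0275. First find Macaulay duration:
  t   CF        PV=CF/(1+0.0275)^t    t·PV
  1     1,625.00     1,581.5085     1,581.5085
  2     1,625.00     1,539.1810     3,078.3621
  3     1,625.00     1,497.9864     4,493.9592
  4     1,625.00     1,457.8943     5,831.5773
  5     1,875.00     1,637.1637     8,185.8187
  6     1,875.00     1,593.3467     9,560.0803
  7     1,875.00     1,550.7024    10,854.9168
  8     1,875.00     1,509.1994    12,073.5953
  9    51,875.00    40,636.9996   365,732.9965
  Σ                 53,003.9822   421,392.8147
P = 53,003.9822; Macaulay duration = 421,392.8147 / 53,003.9822 = 7.95021 years.
Modified duration = D_Mac / (1 + y) = 7.95021 / 1.0275 = 7.73743 years.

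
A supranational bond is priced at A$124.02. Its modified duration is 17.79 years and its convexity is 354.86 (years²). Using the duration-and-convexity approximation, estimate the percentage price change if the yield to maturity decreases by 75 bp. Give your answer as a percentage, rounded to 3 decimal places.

+14.341%

Duration effect: -D_mod·Δy = -17.79 × (-0.0075) = +0.133425
Convexity effect: ½·C·(Δy)² = 0.5 × 354.86 × (-0.0075)² = +0.0099804375
ΔP/P ≈ +0.133425 + 0.0099804375 = +0.1434054375
= +14.34054375%.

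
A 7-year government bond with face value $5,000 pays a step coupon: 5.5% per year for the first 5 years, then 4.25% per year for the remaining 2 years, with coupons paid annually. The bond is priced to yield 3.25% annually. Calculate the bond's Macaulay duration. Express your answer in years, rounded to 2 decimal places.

Periodic yield y = 0.0325. Discount each cash flow and weight by its year:
  t   CF        PV=CF/(1+0.0325)^t    t·PV
  1       275.00       266.3438       266.3438
  2       275.00       257.9601       515.9202
  3       275.00       249.8403       749.5209
  4       275.00       241.9761       967.9044
  5       275.00       234.3594     1,171.7970
  6       212.50       175.3956     1,052.3733
  7     5,212.50     4,166.9246    29,168.4724
  Σ                  5,592.7999    33,892.3321
Price P = Σ PV = 5,592.7999.
Macaulay duration = Σ(t·PV) / P = 33,892.3321 / 5,592.7999 = 6.05999 years.

6.06 years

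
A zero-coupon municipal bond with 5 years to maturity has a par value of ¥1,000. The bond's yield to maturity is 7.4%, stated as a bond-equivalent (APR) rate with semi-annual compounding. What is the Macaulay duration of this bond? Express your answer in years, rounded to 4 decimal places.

A zero-coupon bond has a single cash flow at maturity, so its Macaulay duration equals its maturity: 5 years.
(Equivalently: 10 semi-annual periods ÷ 2 = 5 years.)

5.0000 years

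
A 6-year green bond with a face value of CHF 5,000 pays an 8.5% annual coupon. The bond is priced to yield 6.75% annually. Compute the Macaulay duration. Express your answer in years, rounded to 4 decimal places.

4.9868 years

Periodic yield y = 0.0675. Discount each cash flow and weight by its year:
  t   CF        PV=CF/(1+0.0675)^t    t·PV
  1       425.00       398.1265       398.1265
  2       425.00       372.9522       745.9044
  3       425.00       349.3697     1,048.1092
  4       425.00       327.2784     1,309.1138
  5       425.00       306.5840     1,532.9201
  6     5,425.00     3,665.9998    21,995.9990
  Σ                  5,420.3107    27,030.1729
Price P = Σ PV = 5,420.3107.
Macaulay duration = Σ(t·PV) / P = 27,030.1729 / 5,420.3107 = 4.98683 years.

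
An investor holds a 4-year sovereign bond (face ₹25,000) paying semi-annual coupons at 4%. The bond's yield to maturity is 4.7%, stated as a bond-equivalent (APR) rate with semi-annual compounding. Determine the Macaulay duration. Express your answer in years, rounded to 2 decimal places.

Periodic yield y = 0.0235. Discount each cash flow and weight by its period:
  t   CF        PV=CF/(1+0.0235)^t    t·PV
  1       500.00       488.5198       488.5198
  2       500.00       477.3032       954.6063
  3       500.00       466.3441     1,399.0322
  4       500.00       455.6366     1,822.5465
  5       500.00       445.1750     2,225.8750
  6       500.00       434.9536     2,609.7216
  7       500.00       424.9669     2,974.7681
  8    25,500.00    21,175.6819   169,405.4552
  Σ                 24,368.5810   181,880.5247
Price P = Σ PV = 24,368.5810.
Macaulay duration = Σ(t·PV) / P = 181,880.5247 / 24,368.5810 = 7.46373 half-year periods.
In years: 7.46373 / 2 = 3.73187 years.

3.73 years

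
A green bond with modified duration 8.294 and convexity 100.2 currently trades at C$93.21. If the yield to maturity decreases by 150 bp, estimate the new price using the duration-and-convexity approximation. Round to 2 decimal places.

C$105.86

Duration effect: -D_mod·Δy = -8.294 × (-0.015) = +0.124410
Convexity effect: ½·C·(Δy)² = 0.5 × 100.2 × (-0.015)² = +0.0112725
ΔP/P ≈ +0.124410 + 0.0112725 = +0.1356825
New price ≈ 93.21 × (1 + 0.1356825) = 105.856965825.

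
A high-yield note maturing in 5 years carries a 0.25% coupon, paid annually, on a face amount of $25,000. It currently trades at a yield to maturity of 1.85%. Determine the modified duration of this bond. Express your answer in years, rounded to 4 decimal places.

4.8836 years

Periodic yield y = 0.0185. First find Macaulay duration:
  t   CF        PV=CF/(1+0.0185)^t    t·PV
  1        62.50        61.3648        61.3648
  2        62.50        60.2501       120.5002
  3        62.50        59.1557       177.4672
  4        62.50        58.0812       232.3250
  5    25,062.50    22,867.5282   114,337.6410
  Σ                 23,106.3801   114,929.2982
P = 23,106.3801; Macaulay duration = 114,929.2982 / 23,106.3801 = 4.97392 years.
Modified duration = D_Mac / (1 + y) = 4.97392 / 1.0185 = 4.88357 years.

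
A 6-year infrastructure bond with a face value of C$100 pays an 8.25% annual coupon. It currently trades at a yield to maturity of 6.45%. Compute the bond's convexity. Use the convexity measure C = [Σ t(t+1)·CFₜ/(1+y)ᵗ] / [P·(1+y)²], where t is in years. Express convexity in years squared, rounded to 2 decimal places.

29.02

With y = 0.0645:
  t   CF        PV=CF/(1+0.0645)^t    t·PV        t(t+1)·PV
  1         8.25         7.7501         7.7501          15.5002
  2         8.25         7.2805        14.5610          43.6831
  3         8.25         6.8394        20.5182          82.0726
  4         8.25         6.4250        25.6999         128.4995
  5         8.25         6.0357        30.1784         181.0702
  6       108.25        74.3967       446.3804       3,124.6631
  Σ                    108.7274       545.0880       3,575.4887
P = 108.7274.
Convexity = Σ t(t+1)·PV / [P·(1+y)²] = 3,575.4887 / (108.7274 × 1.133160) = 29.02051.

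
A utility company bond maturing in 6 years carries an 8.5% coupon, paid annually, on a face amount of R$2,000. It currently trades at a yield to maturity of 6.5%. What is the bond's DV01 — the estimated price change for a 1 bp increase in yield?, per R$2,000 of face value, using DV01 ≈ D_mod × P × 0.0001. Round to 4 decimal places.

R$1.0285

Periodic yield y = 0.065.
  t   CF        PV=CF/(1+0.065)^t    t·PV
  1       170.00       159.6244       159.6244
  2       170.00       149.8821       299.7642
  3       170.00       140.7343       422.2030
  4       170.00       132.1449       528.5797
  5       170.00       124.0797       620.3987
  6     2,170.00     1,487.1750     8,923.0502
  Σ                  2,193.6405    10,953.6202
P = 2,193.6405; D_Mac = 4.99335 yrs; D_mod = 4.68859 yrs.
DV01 ≈ 4.68859 × 2,193.6405 × 0.0001 = 1.028509.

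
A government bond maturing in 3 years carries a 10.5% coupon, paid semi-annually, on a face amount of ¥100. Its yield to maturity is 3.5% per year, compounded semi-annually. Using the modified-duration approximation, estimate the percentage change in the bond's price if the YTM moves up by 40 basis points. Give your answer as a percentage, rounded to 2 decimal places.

Periodic yield y = 0.0175. Modified duration first:
  t   CF        PV=CF/(1+0.0175)^t    t·PV
  1         5.25         5.1597         5.1597
  2         5.25         5.0710        10.1419
  3         5.25         4.9837        14.9512
  4         5.25         4.8980        19.5921
  5         5.25         4.8138        24.0690
  6       105.25        94.8453       569.0715
  Σ                    119.7715       642.9855
P = 119.7715; D_Mac = 5.36844 half-year periods = 2.68422 yrs; D_mod = 2.68422/(1+0.0175) = 2.63805 yrs.
ΔP/P ≈ -D_mod · Δy = -2.63805 × (+0.004) = -0.010552 = -1.0552%.

-1.06%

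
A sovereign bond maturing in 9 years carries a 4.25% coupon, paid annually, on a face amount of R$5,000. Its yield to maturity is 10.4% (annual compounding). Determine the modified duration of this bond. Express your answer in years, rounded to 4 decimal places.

Periodic yield y = 0.104. First find Macaulay duration:
  t   CF        PV=CF/(1+0.104)^t    t·PV
  1       212.50       192.4819       192.4819
  2       212.50       174.3495       348.6991
  3       212.50       157.9253       473.7759
  4       212.50       143.0483       572.1931
  5       212.50       129.5727       647.8636
  6       212.50       117.3666       704.1996
  7       212.50       106.3103       744.1722
  8       212.50        96.2956       770.3646
  9     5,212.50     2,139.5597    19,256.0372
  Σ                  3,256.9099    23,709.7872
P = 3,256.9099; Macaulay duration = 23,709.7872 / 3,256.9099 = 7.27984 years.
Modified duration = D_Mac / (1 + y) = 7.27984 / 1.104 = 6.59406 years.

6.5941 years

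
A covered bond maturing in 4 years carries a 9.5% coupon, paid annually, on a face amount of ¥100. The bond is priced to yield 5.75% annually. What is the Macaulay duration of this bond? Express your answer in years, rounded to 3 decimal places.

3.540 years

Periodic yield y = 0.0575. Discount each cash flow and weight by its year:
  t   CF        PV=CF/(1+0.0575)^t    t·PV
  1         9.50         8.9835         8.9835
  2         9.50         8.4950        16.9900
  3         9.50         8.0331        24.0993
  4       109.50        87.5574       350.2294
  Σ                    113.0689       400.3021
Price P = Σ PV = 113.0689.
Macaulay duration = Σ(t·PV) / P = 400.3021 / 113.0689 = 3.54034 years.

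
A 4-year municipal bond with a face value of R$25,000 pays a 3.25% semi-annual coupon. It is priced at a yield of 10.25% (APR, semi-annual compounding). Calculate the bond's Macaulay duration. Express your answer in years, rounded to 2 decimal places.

Periodic yield y = 0.05125. Discount each cash flow and weight by its period:
  t   CF        PV=CF/(1+0.05125)^t    t·PV
  1       406.25       386.4447       386.4447
  2       406.25       367.6050       735.2099
  3       406.25       349.6837     1,049.0510
  4       406.25       332.6361     1,330.5443
  5       406.25       316.4196     1,582.0978
  6       406.25       300.9936     1,805.9618
  7       406.25       286.3198     2,004.2383
  8    25,406.25    17,033.0530   136,264.4237
  Σ                 19,373.1553   145,157.9716
Price P = Σ PV = 19,373.1553.
Macaulay duration = Σ(t·PV) / P = 145,157.9716 / 19,373.1553 = 7.49274 half-year periods.
In years: 7.49274 / 2 = 3.74637 years.

3.75 years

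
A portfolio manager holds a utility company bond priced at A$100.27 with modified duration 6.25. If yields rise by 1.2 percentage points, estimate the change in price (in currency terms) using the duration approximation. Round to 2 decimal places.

-A$7.52

Duration approximation: ΔP/P ≈ -D_mod · Δy = -6.25 × (+0.012) = -0.075000.
ΔP ≈ 100.27 × (-0.075000) = -7.52025.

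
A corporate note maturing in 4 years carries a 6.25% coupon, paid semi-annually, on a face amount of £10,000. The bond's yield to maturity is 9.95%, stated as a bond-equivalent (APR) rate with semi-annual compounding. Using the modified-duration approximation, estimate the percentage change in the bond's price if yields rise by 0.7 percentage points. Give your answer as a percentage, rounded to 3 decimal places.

Periodic yield y = 0.04975. Modified duration first:
  t   CF        PV=CF/(1+0.04975)^t    t·PV
  1       312.50       297.6899       297.6899
  2       312.50       283.5817       567.1635
  3       312.50       270.1422       810.4265
  4       312.50       257.3395     1,029.3581
  5       312.50       245.1436     1,225.7181
  6       312.50       233.5257     1,401.1543
  7       312.50       222.4584     1,557.2089
  8    10,312.50     6,993.2152    55,945.7219
  Σ                  8,803.0963    62,834.4412
P = 8,803.0963; D_Mac = 7.13777 half-year periods = 3.56888 yrs; D_mod = 3.56888/(1+0.04975) = 3.39975 yrs.
ΔP/P ≈ -D_mod · Δy = -3.39975 × (+0.007) = -0.023798 = -2.3798%.

-2.380%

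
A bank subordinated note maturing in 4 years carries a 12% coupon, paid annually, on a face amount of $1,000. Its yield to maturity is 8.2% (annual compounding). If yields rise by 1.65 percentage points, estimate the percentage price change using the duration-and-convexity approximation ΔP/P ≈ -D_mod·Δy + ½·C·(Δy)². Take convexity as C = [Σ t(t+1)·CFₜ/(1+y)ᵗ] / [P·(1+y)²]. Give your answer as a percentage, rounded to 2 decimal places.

-5.05%

With y = 0.082:
  t   CF        PV=CF/(1+0.082)^t    t·PV        t(t+1)·PV
  1       120.00       110.9057       110.9057         221.8115
  2       120.00       102.5007       205.0013         615.0040
  3       120.00        94.7326       284.1978       1,136.7912
  4     1,120.00       817.1635     3,268.6541      16,343.2707
  Σ                  1,125.3025     3,868.7590      18,316.8775
P = 1,125.3025; D_Mac = 3.43797 yrs; D_mod = 3.17742 yrs; C = 13.90361.
Duration effect: -3.17742 × (+0.0165) = -0.052427
Convexity effect: 0.5 × 13.90361 × (0.0165)² = +0.0018926
ΔP/P ≈ -0.052427 + 0.0018926 = -0.050535 = -5.0535%.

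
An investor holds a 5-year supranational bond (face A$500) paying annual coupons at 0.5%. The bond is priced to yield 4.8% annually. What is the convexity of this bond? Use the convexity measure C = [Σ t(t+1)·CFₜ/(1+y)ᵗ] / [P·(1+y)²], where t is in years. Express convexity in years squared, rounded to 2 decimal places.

With y = 0.048:
  t   CF        PV=CF/(1+0.048)^t    t·PV        t(t+1)·PV
  1         2.50         2.3855         2.3855           4.7710
  2         2.50         2.2762         4.5525          13.6574
  3         2.50         2.1720         6.5159          26.0638
  4         2.50         2.0725         8.2900          41.4500
  5       502.50       397.4932     1,987.4658      11,924.7946
  Σ                    406.3994     2,009.2097      12,010.7368
P = 406.3994.
Convexity = Σ t(t+1)·PV / [P·(1+y)²] = 12,010.7368 / (406.3994 × 1.098304) = 26.90878.

26.91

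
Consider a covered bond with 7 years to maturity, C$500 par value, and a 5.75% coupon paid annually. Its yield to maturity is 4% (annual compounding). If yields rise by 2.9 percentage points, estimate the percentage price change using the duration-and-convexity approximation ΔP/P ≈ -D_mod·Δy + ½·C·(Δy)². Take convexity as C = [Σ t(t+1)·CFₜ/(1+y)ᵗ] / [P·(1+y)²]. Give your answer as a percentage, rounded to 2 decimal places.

With y = 0.04:
  t   CF        PV=CF/(1+0.04)^t    t·PV        t(t+1)·PV
  1        28.75        27.6442        27.6442          55.2885
  2        28.75        26.5810        53.1620         159.4859
  3        28.75        25.5586        76.6759         306.7037
  4        28.75        24.5756        98.3025         491.5124
  5        28.75        23.6304       118.1520         708.9121
  6        28.75        22.7215       136.3293         954.3048
  7       528.75       401.8065     2,812.6458      22,501.1664
  Σ                    552.5180     3,322.9117      25,177.3739
P = 552.5180; D_Mac = 6.01412 yrs; D_mod = 5.78281 yrs; C = 42.13057.
Duration effect: -5.78281 × (+0.029) = -0.167702
Convexity effect: 0.5 × 42.13057 × (0.029)² = +0.0177159
ΔP/P ≈ -0.167702 + 0.0177159 = -0.149986 = -14.9986%.

-15.00%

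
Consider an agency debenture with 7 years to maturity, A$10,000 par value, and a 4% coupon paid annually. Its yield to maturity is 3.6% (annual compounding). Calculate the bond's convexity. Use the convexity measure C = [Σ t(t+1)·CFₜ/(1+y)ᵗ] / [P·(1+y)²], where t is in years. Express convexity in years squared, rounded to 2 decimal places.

With y = 0.036:
  t   CF        PV=CF/(1+0.036)^t    t·PV        t(t+1)·PV
  1       400.00       386.1004       386.1004         772.2008
  2       400.00       372.6838       745.3675       2,236.1026
  3       400.00       359.7334     1,079.2001       4,316.8004
  4       400.00       347.2330     1,388.9319       6,944.6596
  5       400.00       335.1670     1,675.8349      10,055.0091
  6       400.00       323.5202     1,941.1215      13,587.8502
  7    10,400.00     8,119.2339    56,834.6371     454,677.0970
  Σ                 10,243.6716    64,051.1934     492,589.7197
P = 10,243.6716.
Convexity = Σ t(t+1)·PV / [P·(1+y)²] = 492,589.7197 / (10,243.6716 × 1.073296) = 44.80332.

44.80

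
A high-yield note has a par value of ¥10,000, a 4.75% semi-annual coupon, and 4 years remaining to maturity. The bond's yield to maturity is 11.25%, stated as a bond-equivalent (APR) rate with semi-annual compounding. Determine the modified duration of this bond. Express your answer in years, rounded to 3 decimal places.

3.450 years

Periodic yield y = 0.05625. First find Macaulay duration:
  t   CF        PV=CF/(1+0.05625)^t    t·PV
  1       237.50       224.8521       224.8521
  2       237.50       212.8777       425.7554
  3       237.50       201.5410       604.6231
  4       237.50       190.8081       763.2323
  5       237.50       180.6467       903.2334
  6       237.50       171.0265     1,026.1587
  7       237.50       161.9185     1,133.4297
  8    10,237.50     6,607.8494    52,862.7955
  Σ                  7,951.5200    57,944.0802
P = 7,951.5200; Macaulay duration = 57,944.0802 / 7,951.5200 = 7.28717 half-year periods = 3.64359 years.
Modified duration = D_Mac / (1 + y) = 3.64359 / 1.05625 = 3.44955 years.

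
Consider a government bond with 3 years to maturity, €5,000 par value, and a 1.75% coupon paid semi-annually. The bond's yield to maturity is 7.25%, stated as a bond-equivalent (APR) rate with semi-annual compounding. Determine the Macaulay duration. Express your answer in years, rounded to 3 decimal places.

2.929 years

Periodic yield y = 0.03625. Discount each cash flow and weight by its period:
  t   CF        PV=CF/(1+0.03625)^t    t·PV
  1        43.75        42.2195        42.2195
  2        43.75        40.7426        81.4852
  3        43.75        39.3174       117.9521
  4        43.75        37.9420       151.7679
  5        43.75        36.6147       183.0734
  6     5,043.75     4,073.4866    24,440.9195
  Σ                  4,270.3228    25,017.4177
Price P = Σ PV = 4,270.3228.
Macaulay duration = Σ(t·PV) / P = 25,017.4177 / 4,270.3228 = 5.85844 half-year periods.
In years: 5.85844 / 2 = 2.92922 years.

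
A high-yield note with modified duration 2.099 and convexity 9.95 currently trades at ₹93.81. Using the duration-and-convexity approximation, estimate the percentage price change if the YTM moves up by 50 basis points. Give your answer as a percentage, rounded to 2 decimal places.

-1.04%

Duration effect: -D_mod·Δy = -2.099 × (+0.005) = -0.010495
Convexity effect: ½·C·(Δy)² = 0.5 × 9.95 × (0.005)² = +0.000124375
ΔP/P ≈ -0.010495 + 0.000124375 = -0.010370625
= -1.0370625%.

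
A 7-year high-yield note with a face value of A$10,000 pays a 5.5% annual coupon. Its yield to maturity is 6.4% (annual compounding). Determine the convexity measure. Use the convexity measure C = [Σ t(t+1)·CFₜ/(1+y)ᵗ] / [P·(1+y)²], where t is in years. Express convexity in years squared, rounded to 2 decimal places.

39.84

With y = 0.064:
  t   CF        PV=CF/(1+0.064)^t    t·PV        t(t+1)·PV
  1       550.00       516.9173       516.9173       1,033.8346
  2       550.00       485.8245       971.6490       2,914.9471
  3       550.00       456.6020     1,369.8060       5,479.2240
  4       550.00       429.1372     1,716.5489       8,582.7443
  5       550.00       403.3244     2,016.6222      12,099.7335
  6       550.00       379.0643     2,274.3860      15,920.7020
  7    10,550.00     6,833.7811    47,836.4678     382,691.7421
  Σ                  9,504.6509    56,702.3972     428,722.9275
P = 9,504.6509.
Convexity = Σ t(t+1)·PV / [P·(1+y)²] = 428,722.9275 / (9,504.6509 × 1.132096) = 39.84348.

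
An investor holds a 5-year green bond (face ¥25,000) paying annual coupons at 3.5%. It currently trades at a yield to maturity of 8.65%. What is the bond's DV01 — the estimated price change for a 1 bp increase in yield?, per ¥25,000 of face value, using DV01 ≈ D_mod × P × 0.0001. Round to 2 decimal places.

¥8.49

Periodic yield y = 0.0865.
  t   CF        PV=CF/(1+0.0865)^t    t·PV
  1       875.00       805.3382       805.3382
  2       875.00       741.2225     1,482.4450
  3       875.00       682.2112     2,046.6337
  4       875.00       627.8980     2,511.5922
  5    25,875.00    17,089.5924    85,447.9621
  Σ                 19,946.2624    92,293.9712
P = 19,946.2624; D_Mac = 4.62713 yrs; D_mod = 4.25875 yrs.
DV01 ≈ 4.25875 × 19,946.2624 × 0.0001 = 8.494613.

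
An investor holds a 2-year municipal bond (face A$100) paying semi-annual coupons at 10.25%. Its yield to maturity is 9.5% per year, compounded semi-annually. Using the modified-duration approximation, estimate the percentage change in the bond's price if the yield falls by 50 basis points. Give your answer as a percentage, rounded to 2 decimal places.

+0.89%

Periodic yield y = 0.0475. Modified duration first:
  t   CF        PV=CF/(1+0.0475)^t    t·PV
  1        5.125         4.8926         4.8926
  2        5.125         4.6707         9.3415
  3        5.125         4.4589        13.3768
  4      105.125        87.3152       349.2608
  Σ                    101.3375       376.8717
P = 101.3375; D_Mac = 3.71898 half-year periods = 1.85949 yrs; D_mod = 1.85949/(1+0.0475) = 1.77517 yrs.
ΔP/P ≈ -D_mod · Δy = -1.77517 × (-0.005) = +0.008876 = +0.8876%.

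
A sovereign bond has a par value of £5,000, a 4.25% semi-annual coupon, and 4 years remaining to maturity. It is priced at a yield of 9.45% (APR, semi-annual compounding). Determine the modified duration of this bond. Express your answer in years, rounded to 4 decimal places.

3.5206 years

Periodic yield y = 0.04725. First find Macaulay duration:
  t   CF        PV=CF/(1+0.04725)^t    t·PV
  1       106.25       101.4562       101.4562
  2       106.25        96.8787       193.7574
  3       106.25        92.5077       277.5231
  4       106.25        88.3339       353.3356
  5       106.25        84.3484       421.7422
  6       106.25        80.5428       483.2568
  7       106.25        76.9089       538.3620
  8     5,106.25     3,529.3857    28,235.0856
  Σ                  4,150.3623    30,604.5189
P = 4,150.3623; Macaulay duration = 30,604.5189 / 4,150.3623 = 7.37394 half-year periods = 3.68697 years.
Modified duration = D_Mac / (1 + y) = 3.68697 / 1.04725 = 3.52062 years.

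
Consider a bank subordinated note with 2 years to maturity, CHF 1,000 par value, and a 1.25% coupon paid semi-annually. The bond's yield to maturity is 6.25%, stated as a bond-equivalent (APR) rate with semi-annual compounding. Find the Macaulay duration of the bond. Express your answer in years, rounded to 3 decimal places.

1.980 years

Periodic yield y = 0.03125. Discount each cash flow and weight by its period:
  t   CF        PV=CF/(1+0.03125)^t    t·PV
  1         6.25         6.0606         6.0606
  2         6.25         5.8770        11.7539
  3         6.25         5.6989        17.0966
  4     1,006.25       889.7132     3,558.8529
  Σ                    907.3496     3,593.7640
Price P = Σ PV = 907.3496.
Macaulay duration = Σ(t·PV) / P = 3,593.7640 / 907.3496 = 3.96073 half-year periods.
In years: 3.96073 / 2 = 1.98036 years.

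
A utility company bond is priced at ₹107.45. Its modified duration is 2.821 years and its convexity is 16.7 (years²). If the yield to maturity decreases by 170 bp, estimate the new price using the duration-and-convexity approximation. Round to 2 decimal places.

Duration effect: -D_mod·Δy = -2.821 × (-0.017) = +0.047957
Convexity effect: ½·C·(Δy)² = 0.5 × 16.7 × (-0.017)² = +0.00241315
ΔP/P ≈ +0.047957 + 0.00241315 = +0.05037015
New price ≈ 107.45 × (1 + 0.05037015) = 112.8622726175.

₹112.86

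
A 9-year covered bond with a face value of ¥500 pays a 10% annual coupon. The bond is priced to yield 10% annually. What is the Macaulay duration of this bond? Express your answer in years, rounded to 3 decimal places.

Periodic yield y = 0.1. Discount each cash flow and weight by its year:
  t   CF        PV=CF/(1+0.1)^t    t·PV
  1        50.00        45.4545        45.4545
  2        50.00        41.3223        82.6446
  3        50.00        37.5657       112.6972
  4        50.00        34.1507       136.6027
  5        50.00        31.0461       155.2303
  6        50.00        28.2237       169.3422
  7        50.00        25.6579       179.6053
  8        50.00        23.3254       186.6030
  9       550.00       233.2537     2,099.2832
  Σ                    500.0000     3,167.4631
Price P = Σ PV = 500.0000.
Macaulay duration = Σ(t·PV) / P = 3,167.4631 / 500.0000 = 6.33493 years.

6.335 years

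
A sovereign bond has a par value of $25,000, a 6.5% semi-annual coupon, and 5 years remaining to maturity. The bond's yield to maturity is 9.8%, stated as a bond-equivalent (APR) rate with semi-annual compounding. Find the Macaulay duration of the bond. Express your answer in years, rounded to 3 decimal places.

4.292 years

Periodic yield y = 0.049. Discount each cash flow and weight by its period:
  t   CF        PV=CF/(1+0.049)^t    t·PV
  1       812.50       774.5472       774.5472
  2       812.50       738.3672     1,476.7344
  3       812.50       703.8772     2,111.6316
  4       812.50       670.9983     2,683.9932
  5       812.50       639.6552     3,198.2760
  6       812.50       609.7762     3,658.6570
  7       812.50       581.2928     4,069.0497
  8       812.50       554.1400     4,433.1196
  9       812.50       528.2554     4,754.2989
  10   25,812.50    15,998.3498   159,983.4975
  Σ                 21,799.2592   187,143.8051
Price P = Σ PV = 21,799.2592.
Macaulay duration = Σ(t·PV) / P = 187,143.8051 / 21,799.2592 = 8.58487 half-year periods.
In years: 8.58487 / 2 = 4.29243 years.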